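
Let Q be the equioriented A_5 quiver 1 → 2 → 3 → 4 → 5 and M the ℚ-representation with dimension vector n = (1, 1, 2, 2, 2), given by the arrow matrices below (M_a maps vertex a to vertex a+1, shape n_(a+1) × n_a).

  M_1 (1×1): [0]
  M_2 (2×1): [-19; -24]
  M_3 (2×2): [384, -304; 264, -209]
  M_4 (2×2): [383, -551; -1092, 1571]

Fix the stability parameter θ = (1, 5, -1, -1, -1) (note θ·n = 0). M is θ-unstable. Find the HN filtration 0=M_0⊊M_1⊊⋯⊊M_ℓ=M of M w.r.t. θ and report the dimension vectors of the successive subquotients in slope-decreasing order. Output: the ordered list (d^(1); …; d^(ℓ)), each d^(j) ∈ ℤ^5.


Barcode: M ≅ I[1,1], I[2,3], I[3,5], I[4,5]. HN layers by μ_θ (3 steps, strictly decreasing):
  μ^(1)=2; μ^(2)=1; μ^(3)=-1

((0, 1, 1, 0, 0); (1, 0, 0, 0, 0); (0, 0, 1, 2, 2))


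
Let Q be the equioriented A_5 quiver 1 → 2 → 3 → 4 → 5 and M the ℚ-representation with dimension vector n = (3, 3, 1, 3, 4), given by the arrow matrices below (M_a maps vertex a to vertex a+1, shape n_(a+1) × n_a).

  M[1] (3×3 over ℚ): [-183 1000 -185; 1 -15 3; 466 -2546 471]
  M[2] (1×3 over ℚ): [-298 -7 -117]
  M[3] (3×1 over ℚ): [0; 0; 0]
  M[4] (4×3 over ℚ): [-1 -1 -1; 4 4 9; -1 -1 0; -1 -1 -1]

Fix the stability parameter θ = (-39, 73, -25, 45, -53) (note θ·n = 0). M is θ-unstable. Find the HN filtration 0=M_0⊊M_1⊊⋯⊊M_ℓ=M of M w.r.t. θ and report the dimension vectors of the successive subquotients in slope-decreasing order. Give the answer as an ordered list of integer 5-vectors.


Interval decomposition of M: I[1,2]^2, I[1,3], I[4,4], I[4,5]^2, I[5,5]^2.
HN type (ℓ=6): μ^(1)=73; μ^(2)=45; μ^(3)=24; μ^(4)=-4; μ^(5)=-39; μ^(6)=-53

((0, 2, 0, 0, 0); (0, 0, 0, 1, 0); (0, 1, 1, 0, 0); (0, 0, 0, 2, 2); (3, 0, 0, 0, 0); (0, 0, 0, 0, 2))


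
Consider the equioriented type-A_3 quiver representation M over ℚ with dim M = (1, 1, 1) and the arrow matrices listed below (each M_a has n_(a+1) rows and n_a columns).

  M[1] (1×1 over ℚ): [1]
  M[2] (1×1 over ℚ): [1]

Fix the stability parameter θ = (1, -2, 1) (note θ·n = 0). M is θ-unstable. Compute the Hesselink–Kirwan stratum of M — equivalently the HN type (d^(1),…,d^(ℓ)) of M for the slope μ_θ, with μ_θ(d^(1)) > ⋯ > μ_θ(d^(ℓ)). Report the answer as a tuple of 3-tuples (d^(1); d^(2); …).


Barcode: M ≅ I[1,3]. HN layers by μ_θ (2 steps, strictly decreasing):
  μ^(1)=1; μ^(2)=-1/2

((0, 0, 1); (1, 1, 0))


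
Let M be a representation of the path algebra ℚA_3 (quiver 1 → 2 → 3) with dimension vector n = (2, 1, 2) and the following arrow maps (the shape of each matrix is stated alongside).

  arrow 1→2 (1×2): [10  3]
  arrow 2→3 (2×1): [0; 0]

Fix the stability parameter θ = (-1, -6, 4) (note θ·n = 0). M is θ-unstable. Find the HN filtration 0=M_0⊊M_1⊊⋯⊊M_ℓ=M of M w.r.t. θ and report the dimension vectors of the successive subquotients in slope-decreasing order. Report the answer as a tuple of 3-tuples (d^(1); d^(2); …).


Barcode: M ≅ I[1,1], I[1,2], I[3,3]^2. HN layers by μ_θ (3 steps, strictly decreasing):
  μ^(1)=4; μ^(2)=-1; μ^(3)=-7/2

((0, 0, 2); (1, 0, 0); (1, 1, 0))


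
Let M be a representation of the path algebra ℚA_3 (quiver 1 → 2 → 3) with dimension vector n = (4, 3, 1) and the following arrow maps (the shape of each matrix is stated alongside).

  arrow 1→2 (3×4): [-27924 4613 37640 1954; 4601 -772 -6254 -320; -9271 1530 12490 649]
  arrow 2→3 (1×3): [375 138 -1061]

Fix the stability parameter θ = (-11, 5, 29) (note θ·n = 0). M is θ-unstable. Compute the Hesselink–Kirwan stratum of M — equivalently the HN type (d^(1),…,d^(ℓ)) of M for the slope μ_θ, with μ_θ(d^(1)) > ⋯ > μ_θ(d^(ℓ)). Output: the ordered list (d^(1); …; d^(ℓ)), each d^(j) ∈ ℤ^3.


Interval decomposition of M: I[1,1], I[1,2]^2, I[1,3].
HN type (ℓ=3): μ^(1)=29; μ^(2)=5; μ^(3)=-11

((0, 0, 1); (0, 3, 0); (4, 0, 0))


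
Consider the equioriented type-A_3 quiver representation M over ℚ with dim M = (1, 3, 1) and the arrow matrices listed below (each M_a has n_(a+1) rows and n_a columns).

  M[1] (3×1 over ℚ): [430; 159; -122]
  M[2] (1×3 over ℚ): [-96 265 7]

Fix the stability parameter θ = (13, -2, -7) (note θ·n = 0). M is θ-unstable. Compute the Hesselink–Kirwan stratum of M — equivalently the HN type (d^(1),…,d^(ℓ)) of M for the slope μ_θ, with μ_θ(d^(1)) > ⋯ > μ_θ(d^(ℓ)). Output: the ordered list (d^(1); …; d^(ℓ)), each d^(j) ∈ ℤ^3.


Via rank(M_{q-1}∘⋯∘M_p): M ≅ I[1,3], I[2,2]^2.
μ_θ-semistable layers: μ^(1)=4/3; μ^(2)=-2

((1, 1, 1); (0, 2, 0))


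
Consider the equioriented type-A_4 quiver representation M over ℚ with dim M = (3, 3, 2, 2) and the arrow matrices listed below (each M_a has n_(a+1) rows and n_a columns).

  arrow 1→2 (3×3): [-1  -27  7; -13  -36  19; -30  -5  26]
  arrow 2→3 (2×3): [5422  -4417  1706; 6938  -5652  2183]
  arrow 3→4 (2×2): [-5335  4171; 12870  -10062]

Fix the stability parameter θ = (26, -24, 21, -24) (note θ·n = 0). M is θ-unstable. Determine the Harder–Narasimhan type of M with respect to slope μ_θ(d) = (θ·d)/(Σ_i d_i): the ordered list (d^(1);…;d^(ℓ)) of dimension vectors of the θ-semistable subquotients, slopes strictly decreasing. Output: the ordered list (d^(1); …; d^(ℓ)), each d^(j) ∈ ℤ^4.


Barcode: M ≅ I[1,1], I[1,3], I[1,4], I[2,2], I[4,4]. HN layers by μ_θ (5 steps, strictly decreasing):
  μ^(1)=26; μ^(2)=21; μ^(3)=1; μ^(4)=-1/4; μ^(5)=-24

((1, 0, 0, 0); (0, 0, 1, 0); (1, 1, 0, 0); (1, 1, 1, 1); (0, 1, 0, 1))


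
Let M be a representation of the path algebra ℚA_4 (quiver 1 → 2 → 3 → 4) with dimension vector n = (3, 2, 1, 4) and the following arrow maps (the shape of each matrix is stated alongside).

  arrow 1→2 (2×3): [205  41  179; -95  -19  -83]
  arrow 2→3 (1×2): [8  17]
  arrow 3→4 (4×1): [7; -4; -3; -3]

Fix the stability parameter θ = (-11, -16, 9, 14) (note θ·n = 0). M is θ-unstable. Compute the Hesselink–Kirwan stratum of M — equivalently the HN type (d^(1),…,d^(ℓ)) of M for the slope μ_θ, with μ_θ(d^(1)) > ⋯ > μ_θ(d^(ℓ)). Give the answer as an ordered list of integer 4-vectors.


Interval decomposition of M: I[1,1], I[1,2], I[1,4], I[4,4]^3.
HN type (ℓ=4): μ^(1)=14; μ^(2)=9; μ^(3)=-11; μ^(4)=-27/2

((0, 0, 0, 4); (0, 0, 1, 0); (1, 0, 0, 0); (2, 2, 0, 0))


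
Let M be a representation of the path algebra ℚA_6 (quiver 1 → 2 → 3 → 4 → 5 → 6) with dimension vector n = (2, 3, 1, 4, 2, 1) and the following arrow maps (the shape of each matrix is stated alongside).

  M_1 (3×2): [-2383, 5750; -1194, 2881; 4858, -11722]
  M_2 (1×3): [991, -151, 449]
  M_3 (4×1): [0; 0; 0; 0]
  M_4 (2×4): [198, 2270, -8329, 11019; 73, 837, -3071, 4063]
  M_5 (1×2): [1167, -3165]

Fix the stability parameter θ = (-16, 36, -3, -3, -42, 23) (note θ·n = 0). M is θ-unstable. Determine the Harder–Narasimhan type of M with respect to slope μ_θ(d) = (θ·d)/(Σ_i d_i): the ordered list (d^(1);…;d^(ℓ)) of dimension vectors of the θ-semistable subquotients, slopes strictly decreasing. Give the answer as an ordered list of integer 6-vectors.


Barcode: M ≅ I[1,2], I[1,3], I[2,2], I[4,4]^2, I[4,5], I[4,6]. HN layers by μ_θ (6 steps, strictly decreasing):
  μ^(1)=36; μ^(2)=23; μ^(3)=33/2; μ^(4)=-3; μ^(5)=-16; μ^(6)=-45/2

((0, 2, 0, 0, 0, 0); (0, 0, 0, 0, 0, 1); (0, 1, 1, 0, 0, 0); (0, 0, 0, 2, 0, 0); (2, 0, 0, 0, 0, 0); (0, 0, 0, 2, 2, 0))


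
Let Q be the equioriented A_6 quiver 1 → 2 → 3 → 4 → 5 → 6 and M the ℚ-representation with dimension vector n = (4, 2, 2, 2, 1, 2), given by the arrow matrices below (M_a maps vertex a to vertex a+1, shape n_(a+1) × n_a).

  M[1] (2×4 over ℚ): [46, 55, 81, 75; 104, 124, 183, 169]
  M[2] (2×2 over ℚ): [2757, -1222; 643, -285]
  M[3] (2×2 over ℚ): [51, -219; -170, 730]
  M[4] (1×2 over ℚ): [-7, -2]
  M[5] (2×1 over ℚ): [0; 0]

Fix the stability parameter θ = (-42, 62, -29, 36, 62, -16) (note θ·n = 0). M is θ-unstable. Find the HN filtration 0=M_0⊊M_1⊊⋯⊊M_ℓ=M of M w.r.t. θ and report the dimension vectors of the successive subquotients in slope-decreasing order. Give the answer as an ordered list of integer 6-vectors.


Interval decomposition of M: I[1,1]^2, I[1,3], I[1,5], I[4,4], I[6,6]^2.
HN type (ℓ=5): μ^(1)=62; μ^(2)=36; μ^(3)=33/2; μ^(4)=-16; μ^(5)=-42

((0, 0, 0, 0, 1, 0); (0, 0, 0, 2, 0, 0); (0, 2, 2, 0, 0, 0); (0, 0, 0, 0, 0, 2); (4, 0, 0, 0, 0, 0))


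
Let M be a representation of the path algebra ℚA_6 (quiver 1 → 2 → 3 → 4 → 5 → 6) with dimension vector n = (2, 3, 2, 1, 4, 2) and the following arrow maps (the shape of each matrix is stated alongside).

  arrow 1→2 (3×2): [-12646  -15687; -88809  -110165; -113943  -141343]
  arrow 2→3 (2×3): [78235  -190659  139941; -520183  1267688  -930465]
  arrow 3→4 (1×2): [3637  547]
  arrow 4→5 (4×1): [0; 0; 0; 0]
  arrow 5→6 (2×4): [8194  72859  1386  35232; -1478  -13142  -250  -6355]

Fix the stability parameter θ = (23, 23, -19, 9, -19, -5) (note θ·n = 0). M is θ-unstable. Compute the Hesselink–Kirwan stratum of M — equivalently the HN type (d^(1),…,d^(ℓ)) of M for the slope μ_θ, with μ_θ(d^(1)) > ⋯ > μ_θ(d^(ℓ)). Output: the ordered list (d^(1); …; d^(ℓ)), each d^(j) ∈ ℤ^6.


Interval decomposition of M: I[1,3], I[1,4], I[2,2], I[5,5]^2, I[5,6]^2.
HN type (ℓ=4): μ^(1)=23; μ^(2)=9; μ^(3)=-5; μ^(4)=-19

((0, 1, 0, 0, 0, 0); (2, 2, 2, 1, 0, 0); (0, 0, 0, 0, 0, 2); (0, 0, 0, 0, 4, 0))


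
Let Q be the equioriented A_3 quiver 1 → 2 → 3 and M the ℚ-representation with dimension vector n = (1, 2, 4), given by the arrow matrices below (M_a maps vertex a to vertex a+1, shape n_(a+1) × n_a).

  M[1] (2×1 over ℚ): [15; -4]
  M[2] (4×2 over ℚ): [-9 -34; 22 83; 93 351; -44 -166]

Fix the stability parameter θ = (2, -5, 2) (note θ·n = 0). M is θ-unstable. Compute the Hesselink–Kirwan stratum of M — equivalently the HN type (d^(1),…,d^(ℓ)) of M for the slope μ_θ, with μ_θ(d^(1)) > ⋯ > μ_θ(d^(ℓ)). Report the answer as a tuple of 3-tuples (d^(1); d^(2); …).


Via rank(M_{q-1}∘⋯∘M_p): M ≅ I[1,3], I[2,3], I[3,3]^2.
μ_θ-semistable layers: μ^(1)=2; μ^(2)=-3/2; μ^(3)=-5

((0, 0, 4); (1, 1, 0); (0, 1, 0))


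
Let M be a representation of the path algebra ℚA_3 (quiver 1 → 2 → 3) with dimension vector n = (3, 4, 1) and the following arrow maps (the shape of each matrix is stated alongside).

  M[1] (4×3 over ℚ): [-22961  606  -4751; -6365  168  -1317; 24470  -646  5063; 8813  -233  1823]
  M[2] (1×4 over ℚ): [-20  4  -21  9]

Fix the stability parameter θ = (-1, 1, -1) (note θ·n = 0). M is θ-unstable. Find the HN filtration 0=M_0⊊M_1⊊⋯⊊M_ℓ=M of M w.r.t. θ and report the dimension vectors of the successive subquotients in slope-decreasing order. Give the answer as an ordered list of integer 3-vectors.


Barcode: M ≅ I[1,2]^2, I[1,3], I[2,2]. HN layers by μ_θ (3 steps, strictly decreasing):
  μ^(1)=1; μ^(2)=0; μ^(3)=-1

((0, 3, 0); (0, 1, 1); (3, 0, 0))


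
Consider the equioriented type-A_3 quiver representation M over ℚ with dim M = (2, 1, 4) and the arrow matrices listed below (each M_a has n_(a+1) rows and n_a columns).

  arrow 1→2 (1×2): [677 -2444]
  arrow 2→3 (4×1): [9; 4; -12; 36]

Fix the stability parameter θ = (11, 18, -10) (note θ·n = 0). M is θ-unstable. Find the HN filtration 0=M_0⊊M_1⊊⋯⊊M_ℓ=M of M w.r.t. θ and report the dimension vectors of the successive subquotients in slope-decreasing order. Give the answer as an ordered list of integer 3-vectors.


Via rank(M_{q-1}∘⋯∘M_p): M ≅ I[1,1], I[1,3], I[3,3]^3.
μ_θ-semistable layers: μ^(1)=11; μ^(2)=19/3; μ^(3)=-10

((1, 0, 0); (1, 1, 1); (0, 0, 3))


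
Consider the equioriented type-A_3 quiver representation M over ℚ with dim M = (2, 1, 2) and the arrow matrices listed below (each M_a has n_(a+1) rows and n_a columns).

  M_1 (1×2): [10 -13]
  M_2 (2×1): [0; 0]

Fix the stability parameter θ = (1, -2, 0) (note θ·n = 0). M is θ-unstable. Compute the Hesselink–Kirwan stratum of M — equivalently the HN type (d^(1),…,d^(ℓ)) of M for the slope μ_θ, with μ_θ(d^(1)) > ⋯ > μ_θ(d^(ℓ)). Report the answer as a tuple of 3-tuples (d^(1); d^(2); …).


Via rank(M_{q-1}∘⋯∘M_p): M ≅ I[1,1], I[1,2], I[3,3]^2.
μ_θ-semistable layers: μ^(1)=1; μ^(2)=0; μ^(3)=-1/2

((1, 0, 0); (0, 0, 2); (1, 1, 0))


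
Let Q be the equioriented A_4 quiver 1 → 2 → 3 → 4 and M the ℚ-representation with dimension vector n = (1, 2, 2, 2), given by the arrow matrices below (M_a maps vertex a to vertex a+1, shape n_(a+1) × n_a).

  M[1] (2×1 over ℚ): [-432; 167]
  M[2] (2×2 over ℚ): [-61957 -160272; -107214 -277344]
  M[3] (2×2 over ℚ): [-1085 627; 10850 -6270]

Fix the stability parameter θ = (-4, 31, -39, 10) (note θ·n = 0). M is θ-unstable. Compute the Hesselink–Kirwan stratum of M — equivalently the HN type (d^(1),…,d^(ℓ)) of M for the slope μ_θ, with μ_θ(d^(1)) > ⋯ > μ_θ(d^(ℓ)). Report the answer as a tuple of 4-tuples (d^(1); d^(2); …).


Barcode: M ≅ I[1,2], I[2,4], I[3,3], I[4,4]. HN layers by μ_θ (4 steps, strictly decreasing):
  μ^(1)=31; μ^(2)=10; μ^(3)=-4; μ^(4)=-39

((0, 1, 0, 0); (0, 0, 0, 2); (1, 1, 1, 0); (0, 0, 1, 0))


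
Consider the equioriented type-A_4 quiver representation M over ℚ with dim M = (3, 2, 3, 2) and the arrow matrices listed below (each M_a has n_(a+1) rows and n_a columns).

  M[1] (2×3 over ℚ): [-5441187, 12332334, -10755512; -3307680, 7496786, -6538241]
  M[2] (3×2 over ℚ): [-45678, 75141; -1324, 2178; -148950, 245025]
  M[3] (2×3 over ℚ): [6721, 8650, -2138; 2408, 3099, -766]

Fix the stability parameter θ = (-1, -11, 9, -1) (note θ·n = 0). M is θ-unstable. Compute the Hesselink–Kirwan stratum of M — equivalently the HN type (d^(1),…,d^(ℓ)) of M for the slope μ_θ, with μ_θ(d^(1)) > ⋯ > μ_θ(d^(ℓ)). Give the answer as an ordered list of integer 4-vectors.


Interval decomposition of M: I[1,1], I[1,2], I[1,4], I[3,3], I[3,4].
HN type (ℓ=4): μ^(1)=9; μ^(2)=4; μ^(3)=-1; μ^(4)=-6

((0, 0, 1, 0); (0, 0, 2, 2); (1, 0, 0, 0); (2, 2, 0, 0))


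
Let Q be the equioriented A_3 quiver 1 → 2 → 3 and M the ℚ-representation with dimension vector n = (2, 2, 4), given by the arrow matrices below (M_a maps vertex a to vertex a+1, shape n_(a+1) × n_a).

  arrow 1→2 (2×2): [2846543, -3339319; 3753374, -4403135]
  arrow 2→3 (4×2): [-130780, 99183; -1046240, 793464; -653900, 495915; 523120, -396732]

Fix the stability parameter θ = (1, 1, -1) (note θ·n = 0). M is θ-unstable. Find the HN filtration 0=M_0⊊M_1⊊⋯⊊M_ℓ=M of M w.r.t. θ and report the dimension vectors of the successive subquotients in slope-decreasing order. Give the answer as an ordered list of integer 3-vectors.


Interval decomposition of M: I[1,2], I[1,3], I[3,3]^3.
HN type (ℓ=3): μ^(1)=1; μ^(2)=1/3; μ^(3)=-1

((1, 1, 0); (1, 1, 1); (0, 0, 3))


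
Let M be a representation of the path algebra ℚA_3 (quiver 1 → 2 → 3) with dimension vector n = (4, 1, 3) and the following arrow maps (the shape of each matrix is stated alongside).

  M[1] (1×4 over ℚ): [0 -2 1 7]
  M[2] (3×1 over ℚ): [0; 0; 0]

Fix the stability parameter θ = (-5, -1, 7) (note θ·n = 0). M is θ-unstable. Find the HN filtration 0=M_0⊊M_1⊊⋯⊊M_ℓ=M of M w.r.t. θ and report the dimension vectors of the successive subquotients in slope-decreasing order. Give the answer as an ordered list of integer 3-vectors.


Interval decomposition of M: I[1,1]^3, I[1,2], I[3,3]^3.
HN type (ℓ=3): μ^(1)=7; μ^(2)=-1; μ^(3)=-5

((0, 0, 3); (0, 1, 0); (4, 0, 0))


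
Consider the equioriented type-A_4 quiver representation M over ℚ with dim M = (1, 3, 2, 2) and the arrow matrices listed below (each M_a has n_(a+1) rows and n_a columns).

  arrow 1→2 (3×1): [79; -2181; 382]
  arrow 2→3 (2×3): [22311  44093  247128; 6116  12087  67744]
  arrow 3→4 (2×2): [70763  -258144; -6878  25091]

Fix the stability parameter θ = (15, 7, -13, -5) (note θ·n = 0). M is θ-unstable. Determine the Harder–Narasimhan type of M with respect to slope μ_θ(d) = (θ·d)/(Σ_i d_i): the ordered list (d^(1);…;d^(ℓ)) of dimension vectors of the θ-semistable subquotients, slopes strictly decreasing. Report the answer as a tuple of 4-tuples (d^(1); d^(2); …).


Barcode: M ≅ I[1,4], I[2,2], I[2,4]. HN layers by μ_θ (3 steps, strictly decreasing):
  μ^(1)=7; μ^(2)=1; μ^(3)=-11/3

((0, 1, 0, 0); (1, 1, 1, 1); (0, 1, 1, 1))


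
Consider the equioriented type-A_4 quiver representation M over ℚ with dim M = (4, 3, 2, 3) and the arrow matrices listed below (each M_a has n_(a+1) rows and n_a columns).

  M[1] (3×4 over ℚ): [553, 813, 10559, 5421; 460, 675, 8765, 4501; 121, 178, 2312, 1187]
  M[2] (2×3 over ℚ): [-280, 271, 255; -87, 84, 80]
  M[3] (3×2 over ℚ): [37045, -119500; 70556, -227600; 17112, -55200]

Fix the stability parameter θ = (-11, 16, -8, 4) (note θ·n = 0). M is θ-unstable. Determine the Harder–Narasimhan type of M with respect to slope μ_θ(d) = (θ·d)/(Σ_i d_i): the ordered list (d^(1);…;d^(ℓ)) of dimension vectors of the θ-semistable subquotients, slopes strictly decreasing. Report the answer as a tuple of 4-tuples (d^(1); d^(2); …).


Via rank(M_{q-1}∘⋯∘M_p): M ≅ I[1,1], I[1,2], I[1,3], I[1,4], I[4,4]^2.
μ_θ-semistable layers: μ^(1)=16; μ^(2)=4; μ^(3)=-11

((0, 1, 0, 0); (0, 2, 2, 3); (4, 0, 0, 0))


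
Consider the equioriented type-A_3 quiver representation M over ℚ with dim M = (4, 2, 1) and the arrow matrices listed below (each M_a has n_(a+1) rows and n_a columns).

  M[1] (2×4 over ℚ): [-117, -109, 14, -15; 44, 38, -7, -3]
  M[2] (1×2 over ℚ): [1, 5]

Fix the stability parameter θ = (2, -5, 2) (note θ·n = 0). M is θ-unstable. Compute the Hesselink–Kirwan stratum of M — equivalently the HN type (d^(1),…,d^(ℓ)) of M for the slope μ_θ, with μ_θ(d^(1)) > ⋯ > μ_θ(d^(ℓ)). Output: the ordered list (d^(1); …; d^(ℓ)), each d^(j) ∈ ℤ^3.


Via rank(M_{q-1}∘⋯∘M_p): M ≅ I[1,1]^2, I[1,2], I[1,3].
μ_θ-semistable layers: μ^(1)=2; μ^(2)=-3/2

((2, 0, 1); (2, 2, 0))


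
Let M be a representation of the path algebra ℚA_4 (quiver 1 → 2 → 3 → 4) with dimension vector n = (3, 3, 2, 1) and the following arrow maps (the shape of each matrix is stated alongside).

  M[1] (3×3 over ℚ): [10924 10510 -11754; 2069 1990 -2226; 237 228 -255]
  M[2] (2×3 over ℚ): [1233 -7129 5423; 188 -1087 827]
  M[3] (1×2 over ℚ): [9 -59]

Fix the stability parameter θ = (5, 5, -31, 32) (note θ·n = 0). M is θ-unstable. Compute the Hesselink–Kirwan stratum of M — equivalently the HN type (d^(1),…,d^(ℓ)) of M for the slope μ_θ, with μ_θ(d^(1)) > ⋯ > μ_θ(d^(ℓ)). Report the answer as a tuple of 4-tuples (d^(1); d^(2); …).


Via rank(M_{q-1}∘⋯∘M_p): M ≅ I[1,2], I[1,3], I[1,4].
μ_θ-semistable layers: μ^(1)=32; μ^(2)=5; μ^(3)=-7

((0, 0, 0, 1); (1, 1, 0, 0); (2, 2, 2, 0))


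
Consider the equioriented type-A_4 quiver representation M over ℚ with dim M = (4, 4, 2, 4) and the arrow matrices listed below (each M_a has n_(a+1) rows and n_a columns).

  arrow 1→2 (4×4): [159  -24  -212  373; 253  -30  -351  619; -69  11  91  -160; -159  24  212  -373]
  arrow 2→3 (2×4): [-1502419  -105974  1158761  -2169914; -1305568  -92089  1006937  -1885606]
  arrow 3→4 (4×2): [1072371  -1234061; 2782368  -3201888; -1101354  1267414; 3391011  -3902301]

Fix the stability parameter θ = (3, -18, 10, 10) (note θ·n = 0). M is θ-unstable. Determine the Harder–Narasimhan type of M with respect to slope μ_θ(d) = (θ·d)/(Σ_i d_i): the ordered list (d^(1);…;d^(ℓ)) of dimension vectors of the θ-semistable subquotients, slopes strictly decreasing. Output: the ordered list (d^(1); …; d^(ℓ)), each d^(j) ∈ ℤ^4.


Interval decomposition of M: I[1,1], I[1,2], I[1,3], I[1,4], I[2,2], I[4,4]^3.
HN type (ℓ=4): μ^(1)=10; μ^(2)=3; μ^(3)=-15/2; μ^(4)=-18

((0, 0, 2, 4); (1, 0, 0, 0); (3, 3, 0, 0); (0, 1, 0, 0))


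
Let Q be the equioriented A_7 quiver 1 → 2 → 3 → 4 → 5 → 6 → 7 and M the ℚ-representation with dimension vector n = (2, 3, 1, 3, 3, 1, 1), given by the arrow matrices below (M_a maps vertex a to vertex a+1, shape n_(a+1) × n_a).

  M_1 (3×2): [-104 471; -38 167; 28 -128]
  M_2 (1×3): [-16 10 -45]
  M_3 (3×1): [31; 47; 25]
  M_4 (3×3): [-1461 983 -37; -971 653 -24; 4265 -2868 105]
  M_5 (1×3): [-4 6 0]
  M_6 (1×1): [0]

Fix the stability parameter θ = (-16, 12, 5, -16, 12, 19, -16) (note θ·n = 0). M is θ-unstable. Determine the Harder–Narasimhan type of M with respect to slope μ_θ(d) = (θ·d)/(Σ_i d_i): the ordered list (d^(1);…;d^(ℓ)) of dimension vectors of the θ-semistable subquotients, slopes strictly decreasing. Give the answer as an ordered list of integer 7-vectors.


Barcode: M ≅ I[1,2], I[1,5], I[2,2], I[4,5], I[4,6], I[7,7]. HN layers by μ_θ (4 steps, strictly decreasing):
  μ^(1)=19; μ^(2)=12; μ^(3)=1/3; μ^(4)=-16

((0, 0, 0, 0, 0, 1, 0); (0, 2, 0, 0, 3, 0, 0); (0, 1, 1, 1, 0, 0, 0); (2, 0, 0, 2, 0, 0, 1))


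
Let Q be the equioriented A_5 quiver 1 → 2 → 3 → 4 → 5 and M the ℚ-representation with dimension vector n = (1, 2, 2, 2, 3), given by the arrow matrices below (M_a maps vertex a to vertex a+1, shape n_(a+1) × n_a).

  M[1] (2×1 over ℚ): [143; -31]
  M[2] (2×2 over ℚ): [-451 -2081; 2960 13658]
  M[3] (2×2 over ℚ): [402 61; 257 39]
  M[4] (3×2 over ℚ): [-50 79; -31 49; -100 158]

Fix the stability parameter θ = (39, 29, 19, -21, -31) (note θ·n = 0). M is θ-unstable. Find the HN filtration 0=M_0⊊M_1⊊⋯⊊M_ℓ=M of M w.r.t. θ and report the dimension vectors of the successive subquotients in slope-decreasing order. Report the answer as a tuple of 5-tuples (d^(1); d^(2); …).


Interval decomposition of M: I[1,5], I[2,5], I[5,5].
HN type (ℓ=3): μ^(1)=7; μ^(2)=-1; μ^(3)=-31

((1, 1, 1, 1, 1); (0, 1, 1, 1, 1); (0, 0, 0, 0, 1))


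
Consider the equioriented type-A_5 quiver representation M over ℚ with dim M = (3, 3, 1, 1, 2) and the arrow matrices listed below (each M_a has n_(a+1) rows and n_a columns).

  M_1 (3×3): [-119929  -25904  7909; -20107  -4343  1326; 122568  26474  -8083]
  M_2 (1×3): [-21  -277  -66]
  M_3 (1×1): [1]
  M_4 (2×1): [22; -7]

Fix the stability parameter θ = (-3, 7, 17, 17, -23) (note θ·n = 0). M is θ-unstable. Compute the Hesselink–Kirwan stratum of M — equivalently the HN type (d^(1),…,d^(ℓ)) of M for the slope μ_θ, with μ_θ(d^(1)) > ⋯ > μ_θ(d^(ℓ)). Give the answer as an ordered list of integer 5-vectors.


Interval decomposition of M: I[1,2]^2, I[1,5], I[5,5].
HN type (ℓ=4): μ^(1)=7; μ^(2)=9/2; μ^(3)=-3; μ^(4)=-23

((0, 2, 0, 0, 0); (0, 1, 1, 1, 1); (3, 0, 0, 0, 0); (0, 0, 0, 0, 1))


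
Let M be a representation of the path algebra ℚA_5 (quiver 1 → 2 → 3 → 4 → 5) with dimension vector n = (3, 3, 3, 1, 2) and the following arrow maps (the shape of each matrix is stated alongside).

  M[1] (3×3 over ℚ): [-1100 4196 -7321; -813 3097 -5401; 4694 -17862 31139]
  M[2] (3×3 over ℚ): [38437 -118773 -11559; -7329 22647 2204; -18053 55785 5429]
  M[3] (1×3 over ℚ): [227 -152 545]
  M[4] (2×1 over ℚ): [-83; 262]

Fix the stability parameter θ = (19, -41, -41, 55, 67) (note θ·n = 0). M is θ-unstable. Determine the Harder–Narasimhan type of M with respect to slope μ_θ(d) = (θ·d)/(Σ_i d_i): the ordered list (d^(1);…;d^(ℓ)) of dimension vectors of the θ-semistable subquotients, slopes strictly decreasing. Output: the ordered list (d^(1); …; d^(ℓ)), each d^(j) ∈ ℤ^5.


Via rank(M_{q-1}∘⋯∘M_p): M ≅ I[1,1], I[1,3], I[1,5], I[2,2], I[3,3], I[5,5].
μ_θ-semistable layers: μ^(1)=67; μ^(2)=55; μ^(3)=19; μ^(4)=-21; μ^(5)=-41

((0, 0, 0, 0, 2); (0, 0, 0, 1, 0); (1, 0, 0, 0, 0); (2, 2, 2, 0, 0); (0, 1, 1, 0, 0))


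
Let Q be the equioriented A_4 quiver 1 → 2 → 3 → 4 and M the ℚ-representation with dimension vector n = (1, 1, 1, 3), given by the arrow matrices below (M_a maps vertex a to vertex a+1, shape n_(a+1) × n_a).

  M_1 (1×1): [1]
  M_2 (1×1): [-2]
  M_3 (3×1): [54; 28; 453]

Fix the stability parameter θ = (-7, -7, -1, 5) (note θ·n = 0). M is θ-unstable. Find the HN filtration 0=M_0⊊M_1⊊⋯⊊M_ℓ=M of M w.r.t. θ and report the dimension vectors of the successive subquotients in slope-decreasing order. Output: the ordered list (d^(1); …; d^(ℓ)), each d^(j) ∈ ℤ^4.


Barcode: M ≅ I[1,4], I[4,4]^2. HN layers by μ_θ (3 steps, strictly decreasing):
  μ^(1)=5; μ^(2)=-1; μ^(3)=-7

((0, 0, 0, 3); (0, 0, 1, 0); (1, 1, 0, 0))


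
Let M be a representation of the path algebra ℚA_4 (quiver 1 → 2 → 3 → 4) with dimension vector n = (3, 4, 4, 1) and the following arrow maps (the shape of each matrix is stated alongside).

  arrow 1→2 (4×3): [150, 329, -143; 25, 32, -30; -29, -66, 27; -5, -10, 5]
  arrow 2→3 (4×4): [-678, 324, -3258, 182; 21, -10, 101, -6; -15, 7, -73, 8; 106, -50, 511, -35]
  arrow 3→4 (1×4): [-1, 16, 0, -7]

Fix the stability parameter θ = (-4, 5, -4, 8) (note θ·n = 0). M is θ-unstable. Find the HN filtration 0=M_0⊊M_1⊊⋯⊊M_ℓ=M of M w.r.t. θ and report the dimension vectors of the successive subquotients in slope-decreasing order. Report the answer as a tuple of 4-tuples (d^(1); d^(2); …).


Barcode: M ≅ I[1,3]^2, I[1,4], I[2,3]. HN layers by μ_θ (3 steps, strictly decreasing):
  μ^(1)=8; μ^(2)=1/2; μ^(3)=-4

((0, 0, 0, 1); (0, 4, 4, 0); (3, 0, 0, 0))


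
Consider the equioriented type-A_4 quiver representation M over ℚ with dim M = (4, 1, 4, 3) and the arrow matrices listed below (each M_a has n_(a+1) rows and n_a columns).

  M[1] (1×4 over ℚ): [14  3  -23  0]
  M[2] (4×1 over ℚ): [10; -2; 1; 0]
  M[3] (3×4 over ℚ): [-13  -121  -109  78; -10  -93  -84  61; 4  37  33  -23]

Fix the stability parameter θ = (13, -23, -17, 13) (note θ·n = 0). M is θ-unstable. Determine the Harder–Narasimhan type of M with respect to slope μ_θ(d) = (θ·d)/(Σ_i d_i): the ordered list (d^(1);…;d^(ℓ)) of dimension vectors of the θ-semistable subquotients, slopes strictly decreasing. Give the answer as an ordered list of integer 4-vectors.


Barcode: M ≅ I[1,1]^3, I[1,4], I[3,3], I[3,4]^2. HN layers by μ_θ (3 steps, strictly decreasing):
  μ^(1)=13; μ^(2)=-9; μ^(3)=-17

((3, 0, 0, 3); (1, 1, 1, 0); (0, 0, 3, 0))


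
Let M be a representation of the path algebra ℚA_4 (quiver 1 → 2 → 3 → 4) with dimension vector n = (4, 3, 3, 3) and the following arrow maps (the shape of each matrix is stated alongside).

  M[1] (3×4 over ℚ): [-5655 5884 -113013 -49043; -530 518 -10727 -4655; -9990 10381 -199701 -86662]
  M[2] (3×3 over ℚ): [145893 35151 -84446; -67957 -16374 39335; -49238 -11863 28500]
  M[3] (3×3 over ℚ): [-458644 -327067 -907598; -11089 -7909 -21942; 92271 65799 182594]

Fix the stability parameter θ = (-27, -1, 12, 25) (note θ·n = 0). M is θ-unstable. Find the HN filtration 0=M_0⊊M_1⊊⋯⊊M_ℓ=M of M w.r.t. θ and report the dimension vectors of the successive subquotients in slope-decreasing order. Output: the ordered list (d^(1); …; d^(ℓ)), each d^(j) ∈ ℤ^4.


Via rank(M_{q-1}∘⋯∘M_p): M ≅ I[1,1], I[1,3], I[1,4]^2, I[4,4].
μ_θ-semistable layers: μ^(1)=25; μ^(2)=12; μ^(3)=-1; μ^(4)=-27

((0, 0, 0, 3); (0, 0, 3, 0); (0, 3, 0, 0); (4, 0, 0, 0))


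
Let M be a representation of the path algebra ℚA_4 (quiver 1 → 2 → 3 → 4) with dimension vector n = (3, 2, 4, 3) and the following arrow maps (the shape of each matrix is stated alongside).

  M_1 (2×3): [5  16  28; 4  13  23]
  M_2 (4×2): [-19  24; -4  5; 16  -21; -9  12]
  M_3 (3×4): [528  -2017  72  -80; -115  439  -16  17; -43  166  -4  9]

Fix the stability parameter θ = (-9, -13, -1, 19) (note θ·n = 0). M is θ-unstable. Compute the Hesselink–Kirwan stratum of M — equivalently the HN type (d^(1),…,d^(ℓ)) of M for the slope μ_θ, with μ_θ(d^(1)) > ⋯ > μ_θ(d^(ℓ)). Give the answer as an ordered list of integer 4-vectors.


Via rank(M_{q-1}∘⋯∘M_p): M ≅ I[1,1], I[1,3], I[1,4], I[3,4]^2.
μ_θ-semistable layers: μ^(1)=19; μ^(2)=-1; μ^(3)=-9; μ^(4)=-11

((0, 0, 0, 3); (0, 0, 4, 0); (1, 0, 0, 0); (2, 2, 0, 0))


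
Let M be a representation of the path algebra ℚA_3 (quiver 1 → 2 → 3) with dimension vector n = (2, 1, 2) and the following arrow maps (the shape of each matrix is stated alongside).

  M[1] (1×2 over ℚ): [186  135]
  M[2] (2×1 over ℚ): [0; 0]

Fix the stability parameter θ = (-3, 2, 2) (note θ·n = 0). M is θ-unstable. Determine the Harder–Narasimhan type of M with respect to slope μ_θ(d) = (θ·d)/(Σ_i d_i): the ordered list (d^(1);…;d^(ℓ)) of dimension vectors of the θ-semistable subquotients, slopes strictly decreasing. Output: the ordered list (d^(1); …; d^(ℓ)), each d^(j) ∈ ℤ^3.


Barcode: M ≅ I[1,1], I[1,2], I[3,3]^2. HN layers by μ_θ (2 steps, strictly decreasing):
  μ^(1)=2; μ^(2)=-3

((0, 1, 2); (2, 0, 0))


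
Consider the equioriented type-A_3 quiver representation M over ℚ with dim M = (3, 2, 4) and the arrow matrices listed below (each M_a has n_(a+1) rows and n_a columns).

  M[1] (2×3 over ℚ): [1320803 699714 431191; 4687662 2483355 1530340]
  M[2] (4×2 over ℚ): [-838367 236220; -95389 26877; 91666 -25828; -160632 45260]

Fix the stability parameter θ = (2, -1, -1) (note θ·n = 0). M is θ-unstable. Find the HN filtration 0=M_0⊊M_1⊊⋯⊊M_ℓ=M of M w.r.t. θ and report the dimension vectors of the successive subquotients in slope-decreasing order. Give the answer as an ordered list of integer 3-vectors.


Barcode: M ≅ I[1,1], I[1,3]^2, I[3,3]^2. HN layers by μ_θ (3 steps, strictly decreasing):
  μ^(1)=2; μ^(2)=0; μ^(3)=-1

((1, 0, 0); (2, 2, 2); (0, 0, 2))


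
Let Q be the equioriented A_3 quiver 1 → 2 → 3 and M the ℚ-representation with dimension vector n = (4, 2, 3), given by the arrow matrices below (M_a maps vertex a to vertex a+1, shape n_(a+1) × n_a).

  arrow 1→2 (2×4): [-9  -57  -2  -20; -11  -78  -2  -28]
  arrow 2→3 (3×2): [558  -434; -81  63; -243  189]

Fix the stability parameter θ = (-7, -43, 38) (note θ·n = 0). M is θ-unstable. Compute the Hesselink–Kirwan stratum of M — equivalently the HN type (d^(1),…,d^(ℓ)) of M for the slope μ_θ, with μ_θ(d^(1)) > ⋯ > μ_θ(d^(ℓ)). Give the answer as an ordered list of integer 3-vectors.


Barcode: M ≅ I[1,1]^2, I[1,2], I[1,3], I[3,3]^2. HN layers by μ_θ (3 steps, strictly decreasing):
  μ^(1)=38; μ^(2)=-7; μ^(3)=-25

((0, 0, 3); (2, 0, 0); (2, 2, 0))


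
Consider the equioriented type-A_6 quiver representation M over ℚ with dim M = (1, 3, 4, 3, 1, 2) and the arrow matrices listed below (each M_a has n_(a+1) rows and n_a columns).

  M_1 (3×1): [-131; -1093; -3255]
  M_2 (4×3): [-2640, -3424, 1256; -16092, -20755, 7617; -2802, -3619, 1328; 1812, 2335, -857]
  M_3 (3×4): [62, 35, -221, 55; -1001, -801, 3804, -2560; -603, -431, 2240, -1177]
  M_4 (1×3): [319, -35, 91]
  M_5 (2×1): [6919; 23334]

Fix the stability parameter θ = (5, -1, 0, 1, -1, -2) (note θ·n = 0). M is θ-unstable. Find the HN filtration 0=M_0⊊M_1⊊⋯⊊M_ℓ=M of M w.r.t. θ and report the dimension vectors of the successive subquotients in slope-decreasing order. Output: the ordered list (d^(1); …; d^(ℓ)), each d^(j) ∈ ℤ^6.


Barcode: M ≅ I[1,6], I[2,2], I[2,4], I[3,3], I[3,4], I[6,6]. HN layers by μ_θ (5 steps, strictly decreasing):
  μ^(1)=1; μ^(2)=1/3; μ^(3)=0; μ^(4)=-1; μ^(5)=-2

((0, 0, 0, 2, 0, 0); (1, 1, 1, 1, 1, 1); (0, 0, 3, 0, 0, 0); (0, 2, 0, 0, 0, 0); (0, 0, 0, 0, 0, 1))


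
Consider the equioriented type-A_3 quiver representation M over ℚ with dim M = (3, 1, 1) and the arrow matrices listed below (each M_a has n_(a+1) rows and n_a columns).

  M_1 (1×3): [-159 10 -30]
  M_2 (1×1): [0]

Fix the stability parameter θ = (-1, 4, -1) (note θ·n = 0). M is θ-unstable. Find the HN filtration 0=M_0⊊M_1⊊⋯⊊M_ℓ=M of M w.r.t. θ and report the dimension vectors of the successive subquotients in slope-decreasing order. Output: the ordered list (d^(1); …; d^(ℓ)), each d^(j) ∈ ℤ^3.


Via rank(M_{q-1}∘⋯∘M_p): M ≅ I[1,1]^2, I[1,2], I[3,3].
μ_θ-semistable layers: μ^(1)=4; μ^(2)=-1

((0, 1, 0); (3, 0, 1))


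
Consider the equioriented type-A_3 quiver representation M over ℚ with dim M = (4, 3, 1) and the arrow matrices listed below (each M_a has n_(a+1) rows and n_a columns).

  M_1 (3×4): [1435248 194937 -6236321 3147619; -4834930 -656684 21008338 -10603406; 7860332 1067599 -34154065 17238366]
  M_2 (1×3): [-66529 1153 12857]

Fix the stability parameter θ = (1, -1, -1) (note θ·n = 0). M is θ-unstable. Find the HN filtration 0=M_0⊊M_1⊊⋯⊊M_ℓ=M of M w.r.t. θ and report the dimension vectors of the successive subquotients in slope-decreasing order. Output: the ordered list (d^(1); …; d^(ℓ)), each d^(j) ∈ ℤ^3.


Via rank(M_{q-1}∘⋯∘M_p): M ≅ I[1,1], I[1,2]^2, I[1,3].
μ_θ-semistable layers: μ^(1)=1; μ^(2)=0; μ^(3)=-1/3

((1, 0, 0); (2, 2, 0); (1, 1, 1))


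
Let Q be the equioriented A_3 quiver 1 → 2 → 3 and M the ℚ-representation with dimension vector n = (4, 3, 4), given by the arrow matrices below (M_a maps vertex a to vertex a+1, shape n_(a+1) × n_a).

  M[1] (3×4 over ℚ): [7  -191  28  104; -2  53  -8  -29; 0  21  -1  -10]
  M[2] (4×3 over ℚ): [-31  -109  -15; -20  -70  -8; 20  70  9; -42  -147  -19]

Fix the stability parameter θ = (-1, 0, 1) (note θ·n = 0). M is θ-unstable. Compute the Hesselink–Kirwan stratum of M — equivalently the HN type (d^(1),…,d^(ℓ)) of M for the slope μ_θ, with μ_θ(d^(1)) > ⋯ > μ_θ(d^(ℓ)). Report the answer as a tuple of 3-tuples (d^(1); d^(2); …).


Interval decomposition of M: I[1,1], I[1,3]^3, I[3,3].
HN type (ℓ=3): μ^(1)=1; μ^(2)=0; μ^(3)=-1

((0, 0, 4); (0, 3, 0); (4, 0, 0))


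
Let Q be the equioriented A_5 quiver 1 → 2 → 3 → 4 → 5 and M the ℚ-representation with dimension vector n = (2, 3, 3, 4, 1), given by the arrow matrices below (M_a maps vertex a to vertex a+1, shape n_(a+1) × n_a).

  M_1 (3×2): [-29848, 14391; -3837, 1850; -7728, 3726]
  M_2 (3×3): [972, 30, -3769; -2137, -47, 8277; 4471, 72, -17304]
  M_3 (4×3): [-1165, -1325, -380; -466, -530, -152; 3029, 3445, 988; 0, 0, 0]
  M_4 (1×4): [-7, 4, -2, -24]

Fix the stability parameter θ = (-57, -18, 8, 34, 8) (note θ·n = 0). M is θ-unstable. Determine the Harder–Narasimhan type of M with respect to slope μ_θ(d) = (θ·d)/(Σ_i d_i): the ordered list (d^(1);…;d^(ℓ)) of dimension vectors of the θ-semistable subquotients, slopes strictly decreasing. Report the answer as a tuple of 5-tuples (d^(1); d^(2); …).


Interval decomposition of M: I[1,3], I[1,5], I[2,3], I[4,4]^3.
HN type (ℓ=5): μ^(1)=34; μ^(2)=21; μ^(3)=8; μ^(4)=-18; μ^(5)=-57

((0, 0, 0, 3, 0); (0, 0, 0, 1, 1); (0, 0, 3, 0, 0); (0, 3, 0, 0, 0); (2, 0, 0, 0, 0))


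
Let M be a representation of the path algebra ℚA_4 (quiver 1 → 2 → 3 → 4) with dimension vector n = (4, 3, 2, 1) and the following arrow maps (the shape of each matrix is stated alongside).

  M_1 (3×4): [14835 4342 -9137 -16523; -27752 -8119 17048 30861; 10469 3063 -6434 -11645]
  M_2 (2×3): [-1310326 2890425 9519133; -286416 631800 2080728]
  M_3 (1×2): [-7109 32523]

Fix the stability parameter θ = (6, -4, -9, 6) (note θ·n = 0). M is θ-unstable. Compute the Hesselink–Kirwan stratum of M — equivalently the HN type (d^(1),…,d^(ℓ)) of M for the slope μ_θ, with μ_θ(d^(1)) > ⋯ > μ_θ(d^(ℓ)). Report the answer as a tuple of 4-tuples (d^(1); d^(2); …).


Via rank(M_{q-1}∘⋯∘M_p): M ≅ I[1,1], I[1,2]^2, I[1,4], I[3,3].
μ_θ-semistable layers: μ^(1)=6; μ^(2)=1; μ^(3)=-7/3; μ^(4)=-9

((1, 0, 0, 1); (2, 2, 0, 0); (1, 1, 1, 0); (0, 0, 1, 0))


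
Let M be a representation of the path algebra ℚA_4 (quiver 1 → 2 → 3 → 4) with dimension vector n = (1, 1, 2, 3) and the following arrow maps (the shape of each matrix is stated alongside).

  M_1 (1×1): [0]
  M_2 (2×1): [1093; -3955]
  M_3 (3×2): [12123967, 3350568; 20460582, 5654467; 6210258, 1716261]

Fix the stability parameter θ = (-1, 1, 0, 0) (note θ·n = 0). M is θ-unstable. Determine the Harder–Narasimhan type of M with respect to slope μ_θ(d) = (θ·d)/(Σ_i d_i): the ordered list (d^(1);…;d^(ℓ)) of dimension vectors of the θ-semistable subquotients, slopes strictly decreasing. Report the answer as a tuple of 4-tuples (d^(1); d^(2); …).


Via rank(M_{q-1}∘⋯∘M_p): M ≅ I[1,1], I[2,4], I[3,4], I[4,4].
μ_θ-semistable layers: μ^(1)=1/3; μ^(2)=0; μ^(3)=-1

((0, 1, 1, 1); (0, 0, 1, 2); (1, 0, 0, 0))


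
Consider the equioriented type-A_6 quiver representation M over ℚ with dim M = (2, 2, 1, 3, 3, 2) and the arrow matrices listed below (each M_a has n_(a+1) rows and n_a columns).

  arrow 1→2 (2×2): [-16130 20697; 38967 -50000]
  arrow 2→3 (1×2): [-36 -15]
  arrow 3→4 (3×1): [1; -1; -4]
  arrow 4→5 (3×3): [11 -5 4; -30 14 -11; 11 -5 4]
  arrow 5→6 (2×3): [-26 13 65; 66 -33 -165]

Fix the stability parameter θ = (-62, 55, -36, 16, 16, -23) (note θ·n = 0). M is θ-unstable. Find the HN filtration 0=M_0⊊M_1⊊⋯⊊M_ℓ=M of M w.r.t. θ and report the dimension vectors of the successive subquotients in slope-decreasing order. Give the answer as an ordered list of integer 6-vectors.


Interval decomposition of M: I[1,2], I[1,4], I[4,5], I[4,6], I[5,5], I[6,6].
HN type (ℓ=6): μ^(1)=55; μ^(2)=16; μ^(3)=19/2; μ^(4)=3; μ^(5)=-23; μ^(6)=-62

((0, 1, 0, 0, 0, 0); (0, 0, 0, 2, 2, 0); (0, 1, 1, 0, 0, 0); (0, 0, 0, 1, 1, 1); (0, 0, 0, 0, 0, 1); (2, 0, 0, 0, 0, 0))


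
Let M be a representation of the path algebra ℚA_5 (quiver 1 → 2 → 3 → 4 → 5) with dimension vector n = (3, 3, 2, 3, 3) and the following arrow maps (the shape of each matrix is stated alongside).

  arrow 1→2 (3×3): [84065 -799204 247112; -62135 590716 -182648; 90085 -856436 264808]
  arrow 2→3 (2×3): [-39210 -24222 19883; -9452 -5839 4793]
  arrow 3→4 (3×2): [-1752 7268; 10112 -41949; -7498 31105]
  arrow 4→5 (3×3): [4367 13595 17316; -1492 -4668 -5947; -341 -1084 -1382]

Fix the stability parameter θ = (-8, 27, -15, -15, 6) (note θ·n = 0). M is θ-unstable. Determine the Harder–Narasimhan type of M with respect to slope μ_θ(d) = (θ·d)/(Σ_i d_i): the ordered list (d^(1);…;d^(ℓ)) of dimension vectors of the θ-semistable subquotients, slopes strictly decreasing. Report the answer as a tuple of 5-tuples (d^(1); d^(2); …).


Barcode: M ≅ I[1,1]^2, I[1,5], I[2,2], I[2,5], I[4,5]. HN layers by μ_θ (5 steps, strictly decreasing):
  μ^(1)=27; μ^(2)=6; μ^(3)=-1; μ^(4)=-8; μ^(5)=-15

((0, 1, 0, 0, 0); (0, 0, 0, 0, 3); (0, 2, 2, 2, 0); (3, 0, 0, 0, 0); (0, 0, 0, 1, 0))


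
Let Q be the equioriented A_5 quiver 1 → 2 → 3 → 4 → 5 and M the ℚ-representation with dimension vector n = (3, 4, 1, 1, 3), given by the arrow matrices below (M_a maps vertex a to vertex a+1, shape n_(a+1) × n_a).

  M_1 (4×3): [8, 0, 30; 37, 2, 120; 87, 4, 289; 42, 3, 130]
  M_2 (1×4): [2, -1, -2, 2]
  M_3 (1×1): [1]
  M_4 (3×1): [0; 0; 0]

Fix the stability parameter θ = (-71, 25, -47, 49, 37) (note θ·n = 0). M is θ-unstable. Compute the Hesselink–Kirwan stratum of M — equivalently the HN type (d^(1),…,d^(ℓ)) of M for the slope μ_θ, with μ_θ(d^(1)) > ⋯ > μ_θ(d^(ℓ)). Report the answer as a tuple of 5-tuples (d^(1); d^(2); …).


Interval decomposition of M: I[1,2]^2, I[1,4], I[2,2], I[5,5]^3.
HN type (ℓ=5): μ^(1)=49; μ^(2)=37; μ^(3)=25; μ^(4)=-11; μ^(5)=-71

((0, 0, 0, 1, 0); (0, 0, 0, 0, 3); (0, 3, 0, 0, 0); (0, 1, 1, 0, 0); (3, 0, 0, 0, 0))


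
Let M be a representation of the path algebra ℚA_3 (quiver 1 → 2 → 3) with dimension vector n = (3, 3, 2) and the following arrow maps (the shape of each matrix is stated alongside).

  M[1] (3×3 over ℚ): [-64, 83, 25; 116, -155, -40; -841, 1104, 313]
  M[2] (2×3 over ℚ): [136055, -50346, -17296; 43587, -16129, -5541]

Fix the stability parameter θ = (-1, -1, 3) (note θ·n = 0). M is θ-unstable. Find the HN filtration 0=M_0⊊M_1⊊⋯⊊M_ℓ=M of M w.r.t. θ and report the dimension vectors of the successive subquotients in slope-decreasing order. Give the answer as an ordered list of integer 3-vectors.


Interval decomposition of M: I[1,2], I[1,3]^2.
HN type (ℓ=2): μ^(1)=3; μ^(2)=-1

((0, 0, 2); (3, 3, 0))
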